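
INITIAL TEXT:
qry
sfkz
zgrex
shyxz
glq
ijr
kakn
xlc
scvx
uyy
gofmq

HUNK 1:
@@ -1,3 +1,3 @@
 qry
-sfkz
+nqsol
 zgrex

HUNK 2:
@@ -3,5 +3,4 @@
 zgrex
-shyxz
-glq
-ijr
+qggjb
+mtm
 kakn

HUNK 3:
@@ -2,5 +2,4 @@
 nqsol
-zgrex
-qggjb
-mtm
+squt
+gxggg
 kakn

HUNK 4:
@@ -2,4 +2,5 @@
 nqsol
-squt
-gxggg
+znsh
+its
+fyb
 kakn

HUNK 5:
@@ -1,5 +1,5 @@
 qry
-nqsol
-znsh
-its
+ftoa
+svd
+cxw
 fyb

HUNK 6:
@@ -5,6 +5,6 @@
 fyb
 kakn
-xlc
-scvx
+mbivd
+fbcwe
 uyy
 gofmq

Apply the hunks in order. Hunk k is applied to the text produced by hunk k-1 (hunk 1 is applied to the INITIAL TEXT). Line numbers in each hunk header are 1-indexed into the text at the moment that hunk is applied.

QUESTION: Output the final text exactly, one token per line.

Answer: qry
ftoa
svd
cxw
fyb
kakn
mbivd
fbcwe
uyy
gofmq

Derivation:
Hunk 1: at line 1 remove [sfkz] add [nqsol] -> 11 lines: qry nqsol zgrex shyxz glq ijr kakn xlc scvx uyy gofmq
Hunk 2: at line 3 remove [shyxz,glq,ijr] add [qggjb,mtm] -> 10 lines: qry nqsol zgrex qggjb mtm kakn xlc scvx uyy gofmq
Hunk 3: at line 2 remove [zgrex,qggjb,mtm] add [squt,gxggg] -> 9 lines: qry nqsol squt gxggg kakn xlc scvx uyy gofmq
Hunk 4: at line 2 remove [squt,gxggg] add [znsh,its,fyb] -> 10 lines: qry nqsol znsh its fyb kakn xlc scvx uyy gofmq
Hunk 5: at line 1 remove [nqsol,znsh,its] add [ftoa,svd,cxw] -> 10 lines: qry ftoa svd cxw fyb kakn xlc scvx uyy gofmq
Hunk 6: at line 5 remove [xlc,scvx] add [mbivd,fbcwe] -> 10 lines: qry ftoa svd cxw fyb kakn mbivd fbcwe uyy gofmq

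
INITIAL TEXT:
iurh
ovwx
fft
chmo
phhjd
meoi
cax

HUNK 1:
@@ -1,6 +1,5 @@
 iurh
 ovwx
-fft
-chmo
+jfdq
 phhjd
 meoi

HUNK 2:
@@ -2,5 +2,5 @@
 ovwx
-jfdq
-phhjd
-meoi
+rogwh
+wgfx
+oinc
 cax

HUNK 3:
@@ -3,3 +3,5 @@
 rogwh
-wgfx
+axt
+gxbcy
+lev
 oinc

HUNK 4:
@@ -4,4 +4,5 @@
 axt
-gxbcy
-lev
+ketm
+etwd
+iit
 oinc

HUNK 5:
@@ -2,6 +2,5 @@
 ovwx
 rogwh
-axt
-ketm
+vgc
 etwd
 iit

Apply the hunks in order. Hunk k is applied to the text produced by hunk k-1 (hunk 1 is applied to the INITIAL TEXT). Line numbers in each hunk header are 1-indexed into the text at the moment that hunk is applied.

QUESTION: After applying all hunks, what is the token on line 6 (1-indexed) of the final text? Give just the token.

Hunk 1: at line 1 remove [fft,chmo] add [jfdq] -> 6 lines: iurh ovwx jfdq phhjd meoi cax
Hunk 2: at line 2 remove [jfdq,phhjd,meoi] add [rogwh,wgfx,oinc] -> 6 lines: iurh ovwx rogwh wgfx oinc cax
Hunk 3: at line 3 remove [wgfx] add [axt,gxbcy,lev] -> 8 lines: iurh ovwx rogwh axt gxbcy lev oinc cax
Hunk 4: at line 4 remove [gxbcy,lev] add [ketm,etwd,iit] -> 9 lines: iurh ovwx rogwh axt ketm etwd iit oinc cax
Hunk 5: at line 2 remove [axt,ketm] add [vgc] -> 8 lines: iurh ovwx rogwh vgc etwd iit oinc cax
Final line 6: iit

Answer: iit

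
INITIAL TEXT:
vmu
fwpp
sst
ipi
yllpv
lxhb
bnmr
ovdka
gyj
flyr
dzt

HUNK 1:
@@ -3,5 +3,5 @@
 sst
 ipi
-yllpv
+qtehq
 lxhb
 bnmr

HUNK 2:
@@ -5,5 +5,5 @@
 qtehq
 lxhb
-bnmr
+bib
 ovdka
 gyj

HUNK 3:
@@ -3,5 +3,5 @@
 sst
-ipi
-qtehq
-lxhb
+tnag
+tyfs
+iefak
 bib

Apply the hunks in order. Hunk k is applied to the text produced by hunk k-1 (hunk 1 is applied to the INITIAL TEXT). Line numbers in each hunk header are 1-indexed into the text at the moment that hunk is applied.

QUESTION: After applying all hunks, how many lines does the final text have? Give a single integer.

Answer: 11

Derivation:
Hunk 1: at line 3 remove [yllpv] add [qtehq] -> 11 lines: vmu fwpp sst ipi qtehq lxhb bnmr ovdka gyj flyr dzt
Hunk 2: at line 5 remove [bnmr] add [bib] -> 11 lines: vmu fwpp sst ipi qtehq lxhb bib ovdka gyj flyr dzt
Hunk 3: at line 3 remove [ipi,qtehq,lxhb] add [tnag,tyfs,iefak] -> 11 lines: vmu fwpp sst tnag tyfs iefak bib ovdka gyj flyr dzt
Final line count: 11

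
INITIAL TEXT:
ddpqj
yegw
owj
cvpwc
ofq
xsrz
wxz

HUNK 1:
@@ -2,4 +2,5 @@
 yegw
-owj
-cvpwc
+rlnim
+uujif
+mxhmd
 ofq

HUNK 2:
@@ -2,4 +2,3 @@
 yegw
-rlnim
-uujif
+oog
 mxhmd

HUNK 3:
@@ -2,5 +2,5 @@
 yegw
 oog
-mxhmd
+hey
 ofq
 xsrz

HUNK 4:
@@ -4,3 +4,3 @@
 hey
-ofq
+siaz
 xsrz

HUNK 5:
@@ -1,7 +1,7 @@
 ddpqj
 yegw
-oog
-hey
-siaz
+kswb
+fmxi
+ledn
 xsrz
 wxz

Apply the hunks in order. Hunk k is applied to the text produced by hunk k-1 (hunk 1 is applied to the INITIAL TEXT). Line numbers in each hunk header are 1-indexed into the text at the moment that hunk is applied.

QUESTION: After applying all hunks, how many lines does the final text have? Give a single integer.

Hunk 1: at line 2 remove [owj,cvpwc] add [rlnim,uujif,mxhmd] -> 8 lines: ddpqj yegw rlnim uujif mxhmd ofq xsrz wxz
Hunk 2: at line 2 remove [rlnim,uujif] add [oog] -> 7 lines: ddpqj yegw oog mxhmd ofq xsrz wxz
Hunk 3: at line 2 remove [mxhmd] add [hey] -> 7 lines: ddpqj yegw oog hey ofq xsrz wxz
Hunk 4: at line 4 remove [ofq] add [siaz] -> 7 lines: ddpqj yegw oog hey siaz xsrz wxz
Hunk 5: at line 1 remove [oog,hey,siaz] add [kswb,fmxi,ledn] -> 7 lines: ddpqj yegw kswb fmxi ledn xsrz wxz
Final line count: 7

Answer: 7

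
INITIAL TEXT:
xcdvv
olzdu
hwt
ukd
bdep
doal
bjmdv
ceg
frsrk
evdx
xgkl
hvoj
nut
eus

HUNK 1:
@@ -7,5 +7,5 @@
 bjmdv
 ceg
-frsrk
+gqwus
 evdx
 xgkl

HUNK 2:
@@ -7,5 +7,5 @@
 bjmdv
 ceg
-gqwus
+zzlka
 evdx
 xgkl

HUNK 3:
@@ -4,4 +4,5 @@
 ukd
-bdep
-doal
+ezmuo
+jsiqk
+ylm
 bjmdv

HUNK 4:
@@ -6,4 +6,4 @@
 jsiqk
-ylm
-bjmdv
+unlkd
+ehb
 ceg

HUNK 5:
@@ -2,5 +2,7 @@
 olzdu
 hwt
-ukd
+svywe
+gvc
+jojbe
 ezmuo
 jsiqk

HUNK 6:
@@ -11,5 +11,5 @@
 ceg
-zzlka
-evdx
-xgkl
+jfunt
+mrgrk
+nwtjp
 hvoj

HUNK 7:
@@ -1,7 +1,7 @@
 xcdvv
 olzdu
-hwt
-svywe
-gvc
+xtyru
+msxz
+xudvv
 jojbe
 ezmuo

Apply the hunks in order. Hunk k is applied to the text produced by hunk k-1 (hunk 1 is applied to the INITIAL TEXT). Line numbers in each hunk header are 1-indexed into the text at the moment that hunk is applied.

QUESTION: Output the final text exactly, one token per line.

Hunk 1: at line 7 remove [frsrk] add [gqwus] -> 14 lines: xcdvv olzdu hwt ukd bdep doal bjmdv ceg gqwus evdx xgkl hvoj nut eus
Hunk 2: at line 7 remove [gqwus] add [zzlka] -> 14 lines: xcdvv olzdu hwt ukd bdep doal bjmdv ceg zzlka evdx xgkl hvoj nut eus
Hunk 3: at line 4 remove [bdep,doal] add [ezmuo,jsiqk,ylm] -> 15 lines: xcdvv olzdu hwt ukd ezmuo jsiqk ylm bjmdv ceg zzlka evdx xgkl hvoj nut eus
Hunk 4: at line 6 remove [ylm,bjmdv] add [unlkd,ehb] -> 15 lines: xcdvv olzdu hwt ukd ezmuo jsiqk unlkd ehb ceg zzlka evdx xgkl hvoj nut eus
Hunk 5: at line 2 remove [ukd] add [svywe,gvc,jojbe] -> 17 lines: xcdvv olzdu hwt svywe gvc jojbe ezmuo jsiqk unlkd ehb ceg zzlka evdx xgkl hvoj nut eus
Hunk 6: at line 11 remove [zzlka,evdx,xgkl] add [jfunt,mrgrk,nwtjp] -> 17 lines: xcdvv olzdu hwt svywe gvc jojbe ezmuo jsiqk unlkd ehb ceg jfunt mrgrk nwtjp hvoj nut eus
Hunk 7: at line 1 remove [hwt,svywe,gvc] add [xtyru,msxz,xudvv] -> 17 lines: xcdvv olzdu xtyru msxz xudvv jojbe ezmuo jsiqk unlkd ehb ceg jfunt mrgrk nwtjp hvoj nut eus

Answer: xcdvv
olzdu
xtyru
msxz
xudvv
jojbe
ezmuo
jsiqk
unlkd
ehb
ceg
jfunt
mrgrk
nwtjp
hvoj
nut
eus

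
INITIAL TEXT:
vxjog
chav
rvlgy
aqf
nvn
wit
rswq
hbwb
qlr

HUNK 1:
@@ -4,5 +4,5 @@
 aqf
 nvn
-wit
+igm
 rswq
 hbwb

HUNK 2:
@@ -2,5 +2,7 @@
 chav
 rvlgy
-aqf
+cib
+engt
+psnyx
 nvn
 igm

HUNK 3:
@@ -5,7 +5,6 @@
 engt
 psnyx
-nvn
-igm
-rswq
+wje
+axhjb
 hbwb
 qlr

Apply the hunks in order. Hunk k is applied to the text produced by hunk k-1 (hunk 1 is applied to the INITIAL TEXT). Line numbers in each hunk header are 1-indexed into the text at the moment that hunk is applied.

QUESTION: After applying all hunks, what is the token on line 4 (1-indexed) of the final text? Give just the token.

Hunk 1: at line 4 remove [wit] add [igm] -> 9 lines: vxjog chav rvlgy aqf nvn igm rswq hbwb qlr
Hunk 2: at line 2 remove [aqf] add [cib,engt,psnyx] -> 11 lines: vxjog chav rvlgy cib engt psnyx nvn igm rswq hbwb qlr
Hunk 3: at line 5 remove [nvn,igm,rswq] add [wje,axhjb] -> 10 lines: vxjog chav rvlgy cib engt psnyx wje axhjb hbwb qlr
Final line 4: cib

Answer: cib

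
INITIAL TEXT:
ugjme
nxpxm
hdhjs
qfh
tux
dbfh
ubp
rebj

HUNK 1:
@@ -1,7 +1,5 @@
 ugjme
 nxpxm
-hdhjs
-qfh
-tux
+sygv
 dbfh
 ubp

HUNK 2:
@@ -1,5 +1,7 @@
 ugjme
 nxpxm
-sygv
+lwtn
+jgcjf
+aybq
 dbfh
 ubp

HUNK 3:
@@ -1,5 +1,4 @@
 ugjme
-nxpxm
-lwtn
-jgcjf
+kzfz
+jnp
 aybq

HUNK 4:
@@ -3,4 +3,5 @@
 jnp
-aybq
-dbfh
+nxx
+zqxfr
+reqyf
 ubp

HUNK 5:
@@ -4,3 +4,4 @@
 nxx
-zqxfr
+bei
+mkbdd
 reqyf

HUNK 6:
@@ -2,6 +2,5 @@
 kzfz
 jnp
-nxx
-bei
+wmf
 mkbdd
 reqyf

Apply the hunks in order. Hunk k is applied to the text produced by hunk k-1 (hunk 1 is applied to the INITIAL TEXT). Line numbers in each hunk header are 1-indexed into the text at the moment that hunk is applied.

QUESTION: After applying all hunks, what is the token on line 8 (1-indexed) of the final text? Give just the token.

Hunk 1: at line 1 remove [hdhjs,qfh,tux] add [sygv] -> 6 lines: ugjme nxpxm sygv dbfh ubp rebj
Hunk 2: at line 1 remove [sygv] add [lwtn,jgcjf,aybq] -> 8 lines: ugjme nxpxm lwtn jgcjf aybq dbfh ubp rebj
Hunk 3: at line 1 remove [nxpxm,lwtn,jgcjf] add [kzfz,jnp] -> 7 lines: ugjme kzfz jnp aybq dbfh ubp rebj
Hunk 4: at line 3 remove [aybq,dbfh] add [nxx,zqxfr,reqyf] -> 8 lines: ugjme kzfz jnp nxx zqxfr reqyf ubp rebj
Hunk 5: at line 4 remove [zqxfr] add [bei,mkbdd] -> 9 lines: ugjme kzfz jnp nxx bei mkbdd reqyf ubp rebj
Hunk 6: at line 2 remove [nxx,bei] add [wmf] -> 8 lines: ugjme kzfz jnp wmf mkbdd reqyf ubp rebj
Final line 8: rebj

Answer: rebj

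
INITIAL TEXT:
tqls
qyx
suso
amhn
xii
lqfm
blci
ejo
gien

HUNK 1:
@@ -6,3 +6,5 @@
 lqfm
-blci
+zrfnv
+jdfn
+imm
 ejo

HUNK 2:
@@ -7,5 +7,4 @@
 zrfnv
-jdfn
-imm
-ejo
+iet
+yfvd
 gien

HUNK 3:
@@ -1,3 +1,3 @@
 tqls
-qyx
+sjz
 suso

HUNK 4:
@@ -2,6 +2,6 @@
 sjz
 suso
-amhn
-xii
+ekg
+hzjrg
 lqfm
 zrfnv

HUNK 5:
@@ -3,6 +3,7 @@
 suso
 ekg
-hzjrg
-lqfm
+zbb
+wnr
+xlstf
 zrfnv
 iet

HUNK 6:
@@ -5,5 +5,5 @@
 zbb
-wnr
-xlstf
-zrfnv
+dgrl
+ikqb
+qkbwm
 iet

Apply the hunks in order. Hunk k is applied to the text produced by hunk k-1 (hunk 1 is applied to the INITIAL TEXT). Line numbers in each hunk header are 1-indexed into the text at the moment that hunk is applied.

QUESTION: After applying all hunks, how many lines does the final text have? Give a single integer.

Hunk 1: at line 6 remove [blci] add [zrfnv,jdfn,imm] -> 11 lines: tqls qyx suso amhn xii lqfm zrfnv jdfn imm ejo gien
Hunk 2: at line 7 remove [jdfn,imm,ejo] add [iet,yfvd] -> 10 lines: tqls qyx suso amhn xii lqfm zrfnv iet yfvd gien
Hunk 3: at line 1 remove [qyx] add [sjz] -> 10 lines: tqls sjz suso amhn xii lqfm zrfnv iet yfvd gien
Hunk 4: at line 2 remove [amhn,xii] add [ekg,hzjrg] -> 10 lines: tqls sjz suso ekg hzjrg lqfm zrfnv iet yfvd gien
Hunk 5: at line 3 remove [hzjrg,lqfm] add [zbb,wnr,xlstf] -> 11 lines: tqls sjz suso ekg zbb wnr xlstf zrfnv iet yfvd gien
Hunk 6: at line 5 remove [wnr,xlstf,zrfnv] add [dgrl,ikqb,qkbwm] -> 11 lines: tqls sjz suso ekg zbb dgrl ikqb qkbwm iet yfvd gien
Final line count: 11

Answer: 11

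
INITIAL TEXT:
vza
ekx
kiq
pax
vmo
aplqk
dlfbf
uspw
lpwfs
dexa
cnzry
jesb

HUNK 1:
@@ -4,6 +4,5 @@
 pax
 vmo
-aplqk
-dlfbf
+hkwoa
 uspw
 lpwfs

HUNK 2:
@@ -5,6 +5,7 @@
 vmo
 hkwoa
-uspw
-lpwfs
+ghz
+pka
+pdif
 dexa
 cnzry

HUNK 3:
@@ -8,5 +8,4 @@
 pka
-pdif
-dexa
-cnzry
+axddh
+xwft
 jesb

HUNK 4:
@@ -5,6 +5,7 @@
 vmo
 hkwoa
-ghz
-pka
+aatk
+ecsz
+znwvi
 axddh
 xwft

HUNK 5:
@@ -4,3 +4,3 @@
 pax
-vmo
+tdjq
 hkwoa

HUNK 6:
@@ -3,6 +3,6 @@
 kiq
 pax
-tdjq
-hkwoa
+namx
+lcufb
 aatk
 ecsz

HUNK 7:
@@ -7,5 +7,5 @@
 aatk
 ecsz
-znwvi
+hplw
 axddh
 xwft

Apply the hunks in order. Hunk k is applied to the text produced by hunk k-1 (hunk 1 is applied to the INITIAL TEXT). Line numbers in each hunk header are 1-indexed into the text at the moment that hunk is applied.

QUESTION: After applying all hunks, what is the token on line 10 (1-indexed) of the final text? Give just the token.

Hunk 1: at line 4 remove [aplqk,dlfbf] add [hkwoa] -> 11 lines: vza ekx kiq pax vmo hkwoa uspw lpwfs dexa cnzry jesb
Hunk 2: at line 5 remove [uspw,lpwfs] add [ghz,pka,pdif] -> 12 lines: vza ekx kiq pax vmo hkwoa ghz pka pdif dexa cnzry jesb
Hunk 3: at line 8 remove [pdif,dexa,cnzry] add [axddh,xwft] -> 11 lines: vza ekx kiq pax vmo hkwoa ghz pka axddh xwft jesb
Hunk 4: at line 5 remove [ghz,pka] add [aatk,ecsz,znwvi] -> 12 lines: vza ekx kiq pax vmo hkwoa aatk ecsz znwvi axddh xwft jesb
Hunk 5: at line 4 remove [vmo] add [tdjq] -> 12 lines: vza ekx kiq pax tdjq hkwoa aatk ecsz znwvi axddh xwft jesb
Hunk 6: at line 3 remove [tdjq,hkwoa] add [namx,lcufb] -> 12 lines: vza ekx kiq pax namx lcufb aatk ecsz znwvi axddh xwft jesb
Hunk 7: at line 7 remove [znwvi] add [hplw] -> 12 lines: vza ekx kiq pax namx lcufb aatk ecsz hplw axddh xwft jesb
Final line 10: axddh

Answer: axddh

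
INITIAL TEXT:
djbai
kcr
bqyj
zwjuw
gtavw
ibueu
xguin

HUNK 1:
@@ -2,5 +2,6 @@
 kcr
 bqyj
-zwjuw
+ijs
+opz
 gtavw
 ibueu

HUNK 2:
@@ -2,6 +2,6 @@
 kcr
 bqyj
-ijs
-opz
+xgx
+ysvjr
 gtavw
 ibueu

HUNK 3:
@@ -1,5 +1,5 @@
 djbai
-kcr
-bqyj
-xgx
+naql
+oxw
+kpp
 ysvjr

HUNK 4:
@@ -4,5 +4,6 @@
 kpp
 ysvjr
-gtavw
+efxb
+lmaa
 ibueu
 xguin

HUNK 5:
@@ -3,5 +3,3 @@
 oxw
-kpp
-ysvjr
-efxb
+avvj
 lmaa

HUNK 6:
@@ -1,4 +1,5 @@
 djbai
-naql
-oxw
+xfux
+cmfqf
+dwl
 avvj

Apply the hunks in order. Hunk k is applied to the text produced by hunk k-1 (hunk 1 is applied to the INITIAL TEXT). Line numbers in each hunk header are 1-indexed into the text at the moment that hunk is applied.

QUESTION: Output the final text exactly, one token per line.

Answer: djbai
xfux
cmfqf
dwl
avvj
lmaa
ibueu
xguin

Derivation:
Hunk 1: at line 2 remove [zwjuw] add [ijs,opz] -> 8 lines: djbai kcr bqyj ijs opz gtavw ibueu xguin
Hunk 2: at line 2 remove [ijs,opz] add [xgx,ysvjr] -> 8 lines: djbai kcr bqyj xgx ysvjr gtavw ibueu xguin
Hunk 3: at line 1 remove [kcr,bqyj,xgx] add [naql,oxw,kpp] -> 8 lines: djbai naql oxw kpp ysvjr gtavw ibueu xguin
Hunk 4: at line 4 remove [gtavw] add [efxb,lmaa] -> 9 lines: djbai naql oxw kpp ysvjr efxb lmaa ibueu xguin
Hunk 5: at line 3 remove [kpp,ysvjr,efxb] add [avvj] -> 7 lines: djbai naql oxw avvj lmaa ibueu xguin
Hunk 6: at line 1 remove [naql,oxw] add [xfux,cmfqf,dwl] -> 8 lines: djbai xfux cmfqf dwl avvj lmaa ibueu xguin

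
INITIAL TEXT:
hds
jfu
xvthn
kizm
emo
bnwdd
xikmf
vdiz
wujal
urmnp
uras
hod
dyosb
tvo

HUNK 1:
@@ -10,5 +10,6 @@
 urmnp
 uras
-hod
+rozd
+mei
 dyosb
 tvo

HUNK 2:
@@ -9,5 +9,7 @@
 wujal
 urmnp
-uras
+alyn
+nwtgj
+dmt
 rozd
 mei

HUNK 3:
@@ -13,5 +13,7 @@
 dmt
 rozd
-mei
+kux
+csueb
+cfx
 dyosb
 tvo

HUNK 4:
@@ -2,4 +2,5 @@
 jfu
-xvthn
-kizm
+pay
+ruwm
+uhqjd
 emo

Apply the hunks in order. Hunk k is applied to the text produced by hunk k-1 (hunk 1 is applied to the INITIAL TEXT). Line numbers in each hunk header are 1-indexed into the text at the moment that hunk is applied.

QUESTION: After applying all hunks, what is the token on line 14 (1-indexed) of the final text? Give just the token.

Answer: dmt

Derivation:
Hunk 1: at line 10 remove [hod] add [rozd,mei] -> 15 lines: hds jfu xvthn kizm emo bnwdd xikmf vdiz wujal urmnp uras rozd mei dyosb tvo
Hunk 2: at line 9 remove [uras] add [alyn,nwtgj,dmt] -> 17 lines: hds jfu xvthn kizm emo bnwdd xikmf vdiz wujal urmnp alyn nwtgj dmt rozd mei dyosb tvo
Hunk 3: at line 13 remove [mei] add [kux,csueb,cfx] -> 19 lines: hds jfu xvthn kizm emo bnwdd xikmf vdiz wujal urmnp alyn nwtgj dmt rozd kux csueb cfx dyosb tvo
Hunk 4: at line 2 remove [xvthn,kizm] add [pay,ruwm,uhqjd] -> 20 lines: hds jfu pay ruwm uhqjd emo bnwdd xikmf vdiz wujal urmnp alyn nwtgj dmt rozd kux csueb cfx dyosb tvo
Final line 14: dmt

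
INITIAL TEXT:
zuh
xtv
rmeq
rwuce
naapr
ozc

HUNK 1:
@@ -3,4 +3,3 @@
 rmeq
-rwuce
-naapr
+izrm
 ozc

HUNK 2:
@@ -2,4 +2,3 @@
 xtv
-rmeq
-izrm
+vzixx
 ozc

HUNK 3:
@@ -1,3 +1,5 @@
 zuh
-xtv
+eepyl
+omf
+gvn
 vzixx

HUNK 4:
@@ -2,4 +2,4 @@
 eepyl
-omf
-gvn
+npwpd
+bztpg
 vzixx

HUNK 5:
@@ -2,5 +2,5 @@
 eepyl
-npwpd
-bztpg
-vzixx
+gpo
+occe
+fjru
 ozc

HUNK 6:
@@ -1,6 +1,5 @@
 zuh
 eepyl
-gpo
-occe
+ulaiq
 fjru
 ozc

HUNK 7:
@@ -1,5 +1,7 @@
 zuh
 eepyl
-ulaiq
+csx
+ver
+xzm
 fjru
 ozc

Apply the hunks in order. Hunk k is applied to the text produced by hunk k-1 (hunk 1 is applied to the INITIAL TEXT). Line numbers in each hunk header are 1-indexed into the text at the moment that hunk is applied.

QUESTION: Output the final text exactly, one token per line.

Answer: zuh
eepyl
csx
ver
xzm
fjru
ozc

Derivation:
Hunk 1: at line 3 remove [rwuce,naapr] add [izrm] -> 5 lines: zuh xtv rmeq izrm ozc
Hunk 2: at line 2 remove [rmeq,izrm] add [vzixx] -> 4 lines: zuh xtv vzixx ozc
Hunk 3: at line 1 remove [xtv] add [eepyl,omf,gvn] -> 6 lines: zuh eepyl omf gvn vzixx ozc
Hunk 4: at line 2 remove [omf,gvn] add [npwpd,bztpg] -> 6 lines: zuh eepyl npwpd bztpg vzixx ozc
Hunk 5: at line 2 remove [npwpd,bztpg,vzixx] add [gpo,occe,fjru] -> 6 lines: zuh eepyl gpo occe fjru ozc
Hunk 6: at line 1 remove [gpo,occe] add [ulaiq] -> 5 lines: zuh eepyl ulaiq fjru ozc
Hunk 7: at line 1 remove [ulaiq] add [csx,ver,xzm] -> 7 lines: zuh eepyl csx ver xzm fjru ozc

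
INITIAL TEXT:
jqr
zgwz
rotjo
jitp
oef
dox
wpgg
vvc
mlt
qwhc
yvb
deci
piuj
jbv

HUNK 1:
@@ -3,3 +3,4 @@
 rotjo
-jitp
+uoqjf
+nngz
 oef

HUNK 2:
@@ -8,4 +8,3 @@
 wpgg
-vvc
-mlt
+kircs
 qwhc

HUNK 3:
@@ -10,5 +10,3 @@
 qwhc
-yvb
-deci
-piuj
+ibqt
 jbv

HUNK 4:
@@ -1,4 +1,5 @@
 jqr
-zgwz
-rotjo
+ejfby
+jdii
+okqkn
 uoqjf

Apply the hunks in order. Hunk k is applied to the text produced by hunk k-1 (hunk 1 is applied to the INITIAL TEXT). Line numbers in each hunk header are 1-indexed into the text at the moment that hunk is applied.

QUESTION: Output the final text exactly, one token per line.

Hunk 1: at line 3 remove [jitp] add [uoqjf,nngz] -> 15 lines: jqr zgwz rotjo uoqjf nngz oef dox wpgg vvc mlt qwhc yvb deci piuj jbv
Hunk 2: at line 8 remove [vvc,mlt] add [kircs] -> 14 lines: jqr zgwz rotjo uoqjf nngz oef dox wpgg kircs qwhc yvb deci piuj jbv
Hunk 3: at line 10 remove [yvb,deci,piuj] add [ibqt] -> 12 lines: jqr zgwz rotjo uoqjf nngz oef dox wpgg kircs qwhc ibqt jbv
Hunk 4: at line 1 remove [zgwz,rotjo] add [ejfby,jdii,okqkn] -> 13 lines: jqr ejfby jdii okqkn uoqjf nngz oef dox wpgg kircs qwhc ibqt jbv

Answer: jqr
ejfby
jdii
okqkn
uoqjf
nngz
oef
dox
wpgg
kircs
qwhc
ibqt
jbv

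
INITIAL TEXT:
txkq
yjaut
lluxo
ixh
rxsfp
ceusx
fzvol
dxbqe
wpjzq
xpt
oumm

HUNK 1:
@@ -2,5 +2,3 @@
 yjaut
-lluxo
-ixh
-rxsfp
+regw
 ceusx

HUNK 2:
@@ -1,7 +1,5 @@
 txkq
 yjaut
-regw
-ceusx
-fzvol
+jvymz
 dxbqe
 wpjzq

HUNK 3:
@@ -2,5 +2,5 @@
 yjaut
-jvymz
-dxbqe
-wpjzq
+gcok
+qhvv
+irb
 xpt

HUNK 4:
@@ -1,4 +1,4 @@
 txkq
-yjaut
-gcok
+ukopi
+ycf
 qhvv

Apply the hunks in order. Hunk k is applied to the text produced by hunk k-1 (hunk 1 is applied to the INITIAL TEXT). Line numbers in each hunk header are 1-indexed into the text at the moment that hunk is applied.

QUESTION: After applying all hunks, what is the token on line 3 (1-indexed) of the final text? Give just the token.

Hunk 1: at line 2 remove [lluxo,ixh,rxsfp] add [regw] -> 9 lines: txkq yjaut regw ceusx fzvol dxbqe wpjzq xpt oumm
Hunk 2: at line 1 remove [regw,ceusx,fzvol] add [jvymz] -> 7 lines: txkq yjaut jvymz dxbqe wpjzq xpt oumm
Hunk 3: at line 2 remove [jvymz,dxbqe,wpjzq] add [gcok,qhvv,irb] -> 7 lines: txkq yjaut gcok qhvv irb xpt oumm
Hunk 4: at line 1 remove [yjaut,gcok] add [ukopi,ycf] -> 7 lines: txkq ukopi ycf qhvv irb xpt oumm
Final line 3: ycf

Answer: ycf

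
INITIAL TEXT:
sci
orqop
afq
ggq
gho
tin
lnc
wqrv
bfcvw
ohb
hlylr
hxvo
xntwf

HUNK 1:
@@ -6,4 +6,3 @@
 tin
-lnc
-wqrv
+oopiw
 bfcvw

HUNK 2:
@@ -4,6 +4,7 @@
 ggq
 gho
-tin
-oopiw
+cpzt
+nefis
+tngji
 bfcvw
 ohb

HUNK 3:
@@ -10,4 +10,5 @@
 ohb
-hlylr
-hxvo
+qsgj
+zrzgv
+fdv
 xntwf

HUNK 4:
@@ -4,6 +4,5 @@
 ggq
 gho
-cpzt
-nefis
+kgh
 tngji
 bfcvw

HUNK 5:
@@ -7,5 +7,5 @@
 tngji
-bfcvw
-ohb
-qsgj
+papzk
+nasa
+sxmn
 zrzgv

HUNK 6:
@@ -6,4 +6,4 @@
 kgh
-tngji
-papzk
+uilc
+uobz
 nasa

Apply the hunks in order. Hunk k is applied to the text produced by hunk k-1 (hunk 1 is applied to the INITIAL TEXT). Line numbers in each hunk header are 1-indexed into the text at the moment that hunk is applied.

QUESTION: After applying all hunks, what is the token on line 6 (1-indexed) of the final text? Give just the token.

Answer: kgh

Derivation:
Hunk 1: at line 6 remove [lnc,wqrv] add [oopiw] -> 12 lines: sci orqop afq ggq gho tin oopiw bfcvw ohb hlylr hxvo xntwf
Hunk 2: at line 4 remove [tin,oopiw] add [cpzt,nefis,tngji] -> 13 lines: sci orqop afq ggq gho cpzt nefis tngji bfcvw ohb hlylr hxvo xntwf
Hunk 3: at line 10 remove [hlylr,hxvo] add [qsgj,zrzgv,fdv] -> 14 lines: sci orqop afq ggq gho cpzt nefis tngji bfcvw ohb qsgj zrzgv fdv xntwf
Hunk 4: at line 4 remove [cpzt,nefis] add [kgh] -> 13 lines: sci orqop afq ggq gho kgh tngji bfcvw ohb qsgj zrzgv fdv xntwf
Hunk 5: at line 7 remove [bfcvw,ohb,qsgj] add [papzk,nasa,sxmn] -> 13 lines: sci orqop afq ggq gho kgh tngji papzk nasa sxmn zrzgv fdv xntwf
Hunk 6: at line 6 remove [tngji,papzk] add [uilc,uobz] -> 13 lines: sci orqop afq ggq gho kgh uilc uobz nasa sxmn zrzgv fdv xntwf
Final line 6: kgh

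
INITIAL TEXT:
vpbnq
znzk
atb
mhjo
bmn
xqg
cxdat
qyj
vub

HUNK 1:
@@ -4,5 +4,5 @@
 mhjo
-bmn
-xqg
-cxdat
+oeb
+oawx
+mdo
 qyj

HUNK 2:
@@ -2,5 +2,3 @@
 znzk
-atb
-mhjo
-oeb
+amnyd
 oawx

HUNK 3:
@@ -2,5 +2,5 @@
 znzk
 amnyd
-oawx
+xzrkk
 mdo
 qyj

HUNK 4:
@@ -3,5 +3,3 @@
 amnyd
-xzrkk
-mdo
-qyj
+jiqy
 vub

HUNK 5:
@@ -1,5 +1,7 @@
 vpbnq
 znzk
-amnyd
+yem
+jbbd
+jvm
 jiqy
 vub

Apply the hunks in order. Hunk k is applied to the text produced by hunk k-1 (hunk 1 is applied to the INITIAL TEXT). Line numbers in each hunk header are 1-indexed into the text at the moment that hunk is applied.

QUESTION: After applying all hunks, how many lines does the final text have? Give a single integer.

Hunk 1: at line 4 remove [bmn,xqg,cxdat] add [oeb,oawx,mdo] -> 9 lines: vpbnq znzk atb mhjo oeb oawx mdo qyj vub
Hunk 2: at line 2 remove [atb,mhjo,oeb] add [amnyd] -> 7 lines: vpbnq znzk amnyd oawx mdo qyj vub
Hunk 3: at line 2 remove [oawx] add [xzrkk] -> 7 lines: vpbnq znzk amnyd xzrkk mdo qyj vub
Hunk 4: at line 3 remove [xzrkk,mdo,qyj] add [jiqy] -> 5 lines: vpbnq znzk amnyd jiqy vub
Hunk 5: at line 1 remove [amnyd] add [yem,jbbd,jvm] -> 7 lines: vpbnq znzk yem jbbd jvm jiqy vub
Final line count: 7

Answer: 7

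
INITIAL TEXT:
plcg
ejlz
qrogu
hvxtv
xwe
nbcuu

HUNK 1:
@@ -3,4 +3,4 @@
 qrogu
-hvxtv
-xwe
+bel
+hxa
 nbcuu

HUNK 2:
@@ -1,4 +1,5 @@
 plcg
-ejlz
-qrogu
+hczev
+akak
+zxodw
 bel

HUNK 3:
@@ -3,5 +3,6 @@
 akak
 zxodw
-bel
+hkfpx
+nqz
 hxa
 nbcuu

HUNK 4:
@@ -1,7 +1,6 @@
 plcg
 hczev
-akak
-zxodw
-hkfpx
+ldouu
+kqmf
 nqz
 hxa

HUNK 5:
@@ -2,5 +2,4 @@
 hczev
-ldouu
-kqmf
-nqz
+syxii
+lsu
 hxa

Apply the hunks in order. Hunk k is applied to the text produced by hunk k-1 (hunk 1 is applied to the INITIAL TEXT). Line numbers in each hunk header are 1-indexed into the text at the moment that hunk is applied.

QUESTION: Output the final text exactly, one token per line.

Answer: plcg
hczev
syxii
lsu
hxa
nbcuu

Derivation:
Hunk 1: at line 3 remove [hvxtv,xwe] add [bel,hxa] -> 6 lines: plcg ejlz qrogu bel hxa nbcuu
Hunk 2: at line 1 remove [ejlz,qrogu] add [hczev,akak,zxodw] -> 7 lines: plcg hczev akak zxodw bel hxa nbcuu
Hunk 3: at line 3 remove [bel] add [hkfpx,nqz] -> 8 lines: plcg hczev akak zxodw hkfpx nqz hxa nbcuu
Hunk 4: at line 1 remove [akak,zxodw,hkfpx] add [ldouu,kqmf] -> 7 lines: plcg hczev ldouu kqmf nqz hxa nbcuu
Hunk 5: at line 2 remove [ldouu,kqmf,nqz] add [syxii,lsu] -> 6 lines: plcg hczev syxii lsu hxa nbcuu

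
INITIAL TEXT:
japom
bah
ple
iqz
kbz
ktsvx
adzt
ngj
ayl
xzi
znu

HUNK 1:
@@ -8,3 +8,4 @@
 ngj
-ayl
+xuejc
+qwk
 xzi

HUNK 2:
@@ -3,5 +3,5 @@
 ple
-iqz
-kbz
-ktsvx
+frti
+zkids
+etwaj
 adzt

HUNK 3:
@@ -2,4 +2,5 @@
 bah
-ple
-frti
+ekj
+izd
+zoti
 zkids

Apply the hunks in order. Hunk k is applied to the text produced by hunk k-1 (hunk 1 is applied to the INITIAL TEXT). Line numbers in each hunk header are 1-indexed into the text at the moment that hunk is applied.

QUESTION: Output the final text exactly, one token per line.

Hunk 1: at line 8 remove [ayl] add [xuejc,qwk] -> 12 lines: japom bah ple iqz kbz ktsvx adzt ngj xuejc qwk xzi znu
Hunk 2: at line 3 remove [iqz,kbz,ktsvx] add [frti,zkids,etwaj] -> 12 lines: japom bah ple frti zkids etwaj adzt ngj xuejc qwk xzi znu
Hunk 3: at line 2 remove [ple,frti] add [ekj,izd,zoti] -> 13 lines: japom bah ekj izd zoti zkids etwaj adzt ngj xuejc qwk xzi znu

Answer: japom
bah
ekj
izd
zoti
zkids
etwaj
adzt
ngj
xuejc
qwk
xzi
znu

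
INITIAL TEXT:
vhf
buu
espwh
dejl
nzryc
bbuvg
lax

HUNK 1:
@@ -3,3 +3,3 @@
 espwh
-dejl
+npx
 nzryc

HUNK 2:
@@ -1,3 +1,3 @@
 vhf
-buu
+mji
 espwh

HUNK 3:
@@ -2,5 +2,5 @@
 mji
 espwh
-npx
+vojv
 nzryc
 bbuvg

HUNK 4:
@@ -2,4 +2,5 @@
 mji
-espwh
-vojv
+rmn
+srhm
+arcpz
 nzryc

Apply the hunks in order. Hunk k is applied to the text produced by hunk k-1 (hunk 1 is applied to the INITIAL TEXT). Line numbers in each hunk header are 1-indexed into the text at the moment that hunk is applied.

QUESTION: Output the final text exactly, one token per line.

Answer: vhf
mji
rmn
srhm
arcpz
nzryc
bbuvg
lax

Derivation:
Hunk 1: at line 3 remove [dejl] add [npx] -> 7 lines: vhf buu espwh npx nzryc bbuvg lax
Hunk 2: at line 1 remove [buu] add [mji] -> 7 lines: vhf mji espwh npx nzryc bbuvg lax
Hunk 3: at line 2 remove [npx] add [vojv] -> 7 lines: vhf mji espwh vojv nzryc bbuvg lax
Hunk 4: at line 2 remove [espwh,vojv] add [rmn,srhm,arcpz] -> 8 lines: vhf mji rmn srhm arcpz nzryc bbuvg lax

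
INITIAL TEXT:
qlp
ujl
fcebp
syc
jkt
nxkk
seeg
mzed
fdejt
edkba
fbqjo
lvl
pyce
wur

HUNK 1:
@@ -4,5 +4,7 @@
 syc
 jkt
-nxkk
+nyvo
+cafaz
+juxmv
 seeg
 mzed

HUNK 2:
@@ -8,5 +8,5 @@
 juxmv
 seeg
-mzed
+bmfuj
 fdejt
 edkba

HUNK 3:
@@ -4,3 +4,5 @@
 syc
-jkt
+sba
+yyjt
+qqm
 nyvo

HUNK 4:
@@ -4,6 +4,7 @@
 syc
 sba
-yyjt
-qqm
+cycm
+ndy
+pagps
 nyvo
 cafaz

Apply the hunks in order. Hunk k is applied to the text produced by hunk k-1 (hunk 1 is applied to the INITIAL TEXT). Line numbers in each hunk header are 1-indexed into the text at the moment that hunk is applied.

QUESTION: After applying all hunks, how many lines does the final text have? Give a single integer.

Answer: 19

Derivation:
Hunk 1: at line 4 remove [nxkk] add [nyvo,cafaz,juxmv] -> 16 lines: qlp ujl fcebp syc jkt nyvo cafaz juxmv seeg mzed fdejt edkba fbqjo lvl pyce wur
Hunk 2: at line 8 remove [mzed] add [bmfuj] -> 16 lines: qlp ujl fcebp syc jkt nyvo cafaz juxmv seeg bmfuj fdejt edkba fbqjo lvl pyce wur
Hunk 3: at line 4 remove [jkt] add [sba,yyjt,qqm] -> 18 lines: qlp ujl fcebp syc sba yyjt qqm nyvo cafaz juxmv seeg bmfuj fdejt edkba fbqjo lvl pyce wur
Hunk 4: at line 4 remove [yyjt,qqm] add [cycm,ndy,pagps] -> 19 lines: qlp ujl fcebp syc sba cycm ndy pagps nyvo cafaz juxmv seeg bmfuj fdejt edkba fbqjo lvl pyce wur
Final line count: 19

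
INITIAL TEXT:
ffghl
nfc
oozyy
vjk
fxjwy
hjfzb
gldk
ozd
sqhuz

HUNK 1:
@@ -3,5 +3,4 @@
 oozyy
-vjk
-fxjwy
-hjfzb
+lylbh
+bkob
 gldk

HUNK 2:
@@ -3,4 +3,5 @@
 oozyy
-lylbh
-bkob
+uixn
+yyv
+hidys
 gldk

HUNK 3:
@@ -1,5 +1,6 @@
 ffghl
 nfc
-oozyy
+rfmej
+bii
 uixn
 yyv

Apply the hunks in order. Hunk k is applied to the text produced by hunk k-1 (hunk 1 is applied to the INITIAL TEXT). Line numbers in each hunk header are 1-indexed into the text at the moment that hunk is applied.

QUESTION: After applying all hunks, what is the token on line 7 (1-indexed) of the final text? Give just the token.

Hunk 1: at line 3 remove [vjk,fxjwy,hjfzb] add [lylbh,bkob] -> 8 lines: ffghl nfc oozyy lylbh bkob gldk ozd sqhuz
Hunk 2: at line 3 remove [lylbh,bkob] add [uixn,yyv,hidys] -> 9 lines: ffghl nfc oozyy uixn yyv hidys gldk ozd sqhuz
Hunk 3: at line 1 remove [oozyy] add [rfmej,bii] -> 10 lines: ffghl nfc rfmej bii uixn yyv hidys gldk ozd sqhuz
Final line 7: hidys

Answer: hidys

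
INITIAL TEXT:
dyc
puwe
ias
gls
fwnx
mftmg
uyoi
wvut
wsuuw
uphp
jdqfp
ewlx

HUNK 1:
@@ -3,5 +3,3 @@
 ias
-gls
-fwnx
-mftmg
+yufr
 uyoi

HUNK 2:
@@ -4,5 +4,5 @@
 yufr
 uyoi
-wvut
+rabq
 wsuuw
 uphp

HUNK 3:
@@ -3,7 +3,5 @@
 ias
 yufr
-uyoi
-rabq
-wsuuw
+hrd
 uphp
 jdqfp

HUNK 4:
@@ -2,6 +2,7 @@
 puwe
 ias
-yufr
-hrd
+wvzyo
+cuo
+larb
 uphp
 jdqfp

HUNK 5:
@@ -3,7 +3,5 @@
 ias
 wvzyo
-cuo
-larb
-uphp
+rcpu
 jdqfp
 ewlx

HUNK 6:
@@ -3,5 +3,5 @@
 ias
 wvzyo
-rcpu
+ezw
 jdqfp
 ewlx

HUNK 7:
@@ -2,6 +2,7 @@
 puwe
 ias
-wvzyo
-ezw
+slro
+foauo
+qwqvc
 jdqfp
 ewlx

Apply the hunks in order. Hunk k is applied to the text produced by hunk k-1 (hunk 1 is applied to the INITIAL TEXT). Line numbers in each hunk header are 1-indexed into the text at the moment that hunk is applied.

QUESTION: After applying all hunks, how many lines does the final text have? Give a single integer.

Hunk 1: at line 3 remove [gls,fwnx,mftmg] add [yufr] -> 10 lines: dyc puwe ias yufr uyoi wvut wsuuw uphp jdqfp ewlx
Hunk 2: at line 4 remove [wvut] add [rabq] -> 10 lines: dyc puwe ias yufr uyoi rabq wsuuw uphp jdqfp ewlx
Hunk 3: at line 3 remove [uyoi,rabq,wsuuw] add [hrd] -> 8 lines: dyc puwe ias yufr hrd uphp jdqfp ewlx
Hunk 4: at line 2 remove [yufr,hrd] add [wvzyo,cuo,larb] -> 9 lines: dyc puwe ias wvzyo cuo larb uphp jdqfp ewlx
Hunk 5: at line 3 remove [cuo,larb,uphp] add [rcpu] -> 7 lines: dyc puwe ias wvzyo rcpu jdqfp ewlx
Hunk 6: at line 3 remove [rcpu] add [ezw] -> 7 lines: dyc puwe ias wvzyo ezw jdqfp ewlx
Hunk 7: at line 2 remove [wvzyo,ezw] add [slro,foauo,qwqvc] -> 8 lines: dyc puwe ias slro foauo qwqvc jdqfp ewlx
Final line count: 8

Answer: 8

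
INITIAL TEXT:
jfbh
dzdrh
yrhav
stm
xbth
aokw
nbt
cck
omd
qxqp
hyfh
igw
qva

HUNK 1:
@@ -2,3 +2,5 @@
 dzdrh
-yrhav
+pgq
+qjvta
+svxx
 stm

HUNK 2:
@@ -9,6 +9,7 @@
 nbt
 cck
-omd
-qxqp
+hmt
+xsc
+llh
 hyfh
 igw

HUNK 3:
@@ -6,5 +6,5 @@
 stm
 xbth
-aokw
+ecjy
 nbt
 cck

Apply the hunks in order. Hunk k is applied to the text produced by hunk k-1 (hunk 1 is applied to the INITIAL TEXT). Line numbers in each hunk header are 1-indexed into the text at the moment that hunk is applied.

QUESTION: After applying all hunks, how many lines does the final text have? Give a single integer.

Answer: 16

Derivation:
Hunk 1: at line 2 remove [yrhav] add [pgq,qjvta,svxx] -> 15 lines: jfbh dzdrh pgq qjvta svxx stm xbth aokw nbt cck omd qxqp hyfh igw qva
Hunk 2: at line 9 remove [omd,qxqp] add [hmt,xsc,llh] -> 16 lines: jfbh dzdrh pgq qjvta svxx stm xbth aokw nbt cck hmt xsc llh hyfh igw qva
Hunk 3: at line 6 remove [aokw] add [ecjy] -> 16 lines: jfbh dzdrh pgq qjvta svxx stm xbth ecjy nbt cck hmt xsc llh hyfh igw qva
Final line count: 16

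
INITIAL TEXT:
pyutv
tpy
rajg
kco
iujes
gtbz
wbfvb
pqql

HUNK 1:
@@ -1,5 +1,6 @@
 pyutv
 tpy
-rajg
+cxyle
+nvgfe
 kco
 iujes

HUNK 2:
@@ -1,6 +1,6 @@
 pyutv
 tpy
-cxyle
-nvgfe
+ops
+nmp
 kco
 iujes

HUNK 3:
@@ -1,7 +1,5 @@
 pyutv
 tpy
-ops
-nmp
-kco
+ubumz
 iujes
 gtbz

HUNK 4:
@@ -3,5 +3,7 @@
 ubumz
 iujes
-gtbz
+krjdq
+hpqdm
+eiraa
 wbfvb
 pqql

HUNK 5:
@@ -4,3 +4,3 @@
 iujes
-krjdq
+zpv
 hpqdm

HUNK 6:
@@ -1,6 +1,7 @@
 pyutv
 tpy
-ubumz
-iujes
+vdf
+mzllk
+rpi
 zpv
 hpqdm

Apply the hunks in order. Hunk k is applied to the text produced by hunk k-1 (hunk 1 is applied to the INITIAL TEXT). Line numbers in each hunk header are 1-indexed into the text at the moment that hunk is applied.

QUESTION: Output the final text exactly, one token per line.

Answer: pyutv
tpy
vdf
mzllk
rpi
zpv
hpqdm
eiraa
wbfvb
pqql

Derivation:
Hunk 1: at line 1 remove [rajg] add [cxyle,nvgfe] -> 9 lines: pyutv tpy cxyle nvgfe kco iujes gtbz wbfvb pqql
Hunk 2: at line 1 remove [cxyle,nvgfe] add [ops,nmp] -> 9 lines: pyutv tpy ops nmp kco iujes gtbz wbfvb pqql
Hunk 3: at line 1 remove [ops,nmp,kco] add [ubumz] -> 7 lines: pyutv tpy ubumz iujes gtbz wbfvb pqql
Hunk 4: at line 3 remove [gtbz] add [krjdq,hpqdm,eiraa] -> 9 lines: pyutv tpy ubumz iujes krjdq hpqdm eiraa wbfvb pqql
Hunk 5: at line 4 remove [krjdq] add [zpv] -> 9 lines: pyutv tpy ubumz iujes zpv hpqdm eiraa wbfvb pqql
Hunk 6: at line 1 remove [ubumz,iujes] add [vdf,mzllk,rpi] -> 10 lines: pyutv tpy vdf mzllk rpi zpv hpqdm eiraa wbfvb pqql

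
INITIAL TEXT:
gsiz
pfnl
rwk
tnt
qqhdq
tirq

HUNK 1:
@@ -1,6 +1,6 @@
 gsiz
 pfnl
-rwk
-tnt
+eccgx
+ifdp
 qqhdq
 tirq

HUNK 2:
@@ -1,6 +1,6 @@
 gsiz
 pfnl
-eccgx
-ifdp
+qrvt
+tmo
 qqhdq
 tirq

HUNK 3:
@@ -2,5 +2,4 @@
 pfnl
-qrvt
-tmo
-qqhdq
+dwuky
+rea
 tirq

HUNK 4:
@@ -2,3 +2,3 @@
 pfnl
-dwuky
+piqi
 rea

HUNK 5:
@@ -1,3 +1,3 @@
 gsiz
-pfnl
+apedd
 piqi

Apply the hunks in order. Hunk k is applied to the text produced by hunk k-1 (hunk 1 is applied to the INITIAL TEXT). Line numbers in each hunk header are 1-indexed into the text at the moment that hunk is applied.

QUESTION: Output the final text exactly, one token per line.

Hunk 1: at line 1 remove [rwk,tnt] add [eccgx,ifdp] -> 6 lines: gsiz pfnl eccgx ifdp qqhdq tirq
Hunk 2: at line 1 remove [eccgx,ifdp] add [qrvt,tmo] -> 6 lines: gsiz pfnl qrvt tmo qqhdq tirq
Hunk 3: at line 2 remove [qrvt,tmo,qqhdq] add [dwuky,rea] -> 5 lines: gsiz pfnl dwuky rea tirq
Hunk 4: at line 2 remove [dwuky] add [piqi] -> 5 lines: gsiz pfnl piqi rea tirq
Hunk 5: at line 1 remove [pfnl] add [apedd] -> 5 lines: gsiz apedd piqi rea tirq

Answer: gsiz
apedd
piqi
rea
tirq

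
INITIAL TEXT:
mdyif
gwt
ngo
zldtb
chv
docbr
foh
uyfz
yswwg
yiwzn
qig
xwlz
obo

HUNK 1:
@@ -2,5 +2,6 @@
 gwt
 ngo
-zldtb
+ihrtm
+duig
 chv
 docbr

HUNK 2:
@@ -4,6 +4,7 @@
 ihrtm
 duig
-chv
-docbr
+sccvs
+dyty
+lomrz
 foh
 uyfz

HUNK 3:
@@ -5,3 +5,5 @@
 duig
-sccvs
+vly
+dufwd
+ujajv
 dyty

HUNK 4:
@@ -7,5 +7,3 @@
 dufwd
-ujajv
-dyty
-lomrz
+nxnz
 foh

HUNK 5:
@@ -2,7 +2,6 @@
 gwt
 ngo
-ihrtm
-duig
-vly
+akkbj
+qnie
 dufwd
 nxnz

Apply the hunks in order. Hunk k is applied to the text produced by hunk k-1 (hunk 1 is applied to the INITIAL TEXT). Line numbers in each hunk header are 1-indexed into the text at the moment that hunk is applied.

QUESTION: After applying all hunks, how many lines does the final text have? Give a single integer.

Answer: 14

Derivation:
Hunk 1: at line 2 remove [zldtb] add [ihrtm,duig] -> 14 lines: mdyif gwt ngo ihrtm duig chv docbr foh uyfz yswwg yiwzn qig xwlz obo
Hunk 2: at line 4 remove [chv,docbr] add [sccvs,dyty,lomrz] -> 15 lines: mdyif gwt ngo ihrtm duig sccvs dyty lomrz foh uyfz yswwg yiwzn qig xwlz obo
Hunk 3: at line 5 remove [sccvs] add [vly,dufwd,ujajv] -> 17 lines: mdyif gwt ngo ihrtm duig vly dufwd ujajv dyty lomrz foh uyfz yswwg yiwzn qig xwlz obo
Hunk 4: at line 7 remove [ujajv,dyty,lomrz] add [nxnz] -> 15 lines: mdyif gwt ngo ihrtm duig vly dufwd nxnz foh uyfz yswwg yiwzn qig xwlz obo
Hunk 5: at line 2 remove [ihrtm,duig,vly] add [akkbj,qnie] -> 14 lines: mdyif gwt ngo akkbj qnie dufwd nxnz foh uyfz yswwg yiwzn qig xwlz obo
Final line count: 14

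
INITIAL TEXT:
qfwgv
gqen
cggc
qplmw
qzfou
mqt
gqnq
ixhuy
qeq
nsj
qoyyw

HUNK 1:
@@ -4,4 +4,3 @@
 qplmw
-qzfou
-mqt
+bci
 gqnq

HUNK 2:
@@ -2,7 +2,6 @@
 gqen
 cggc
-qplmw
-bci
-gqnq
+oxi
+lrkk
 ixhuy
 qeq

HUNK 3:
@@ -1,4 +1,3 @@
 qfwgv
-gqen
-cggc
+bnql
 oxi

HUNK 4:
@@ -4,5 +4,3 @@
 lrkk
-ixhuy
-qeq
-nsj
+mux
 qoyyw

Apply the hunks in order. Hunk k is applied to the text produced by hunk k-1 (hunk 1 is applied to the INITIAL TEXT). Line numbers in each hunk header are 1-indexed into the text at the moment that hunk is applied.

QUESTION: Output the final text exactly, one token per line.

Hunk 1: at line 4 remove [qzfou,mqt] add [bci] -> 10 lines: qfwgv gqen cggc qplmw bci gqnq ixhuy qeq nsj qoyyw
Hunk 2: at line 2 remove [qplmw,bci,gqnq] add [oxi,lrkk] -> 9 lines: qfwgv gqen cggc oxi lrkk ixhuy qeq nsj qoyyw
Hunk 3: at line 1 remove [gqen,cggc] add [bnql] -> 8 lines: qfwgv bnql oxi lrkk ixhuy qeq nsj qoyyw
Hunk 4: at line 4 remove [ixhuy,qeq,nsj] add [mux] -> 6 lines: qfwgv bnql oxi lrkk mux qoyyw

Answer: qfwgv
bnql
oxi
lrkk
mux
qoyyw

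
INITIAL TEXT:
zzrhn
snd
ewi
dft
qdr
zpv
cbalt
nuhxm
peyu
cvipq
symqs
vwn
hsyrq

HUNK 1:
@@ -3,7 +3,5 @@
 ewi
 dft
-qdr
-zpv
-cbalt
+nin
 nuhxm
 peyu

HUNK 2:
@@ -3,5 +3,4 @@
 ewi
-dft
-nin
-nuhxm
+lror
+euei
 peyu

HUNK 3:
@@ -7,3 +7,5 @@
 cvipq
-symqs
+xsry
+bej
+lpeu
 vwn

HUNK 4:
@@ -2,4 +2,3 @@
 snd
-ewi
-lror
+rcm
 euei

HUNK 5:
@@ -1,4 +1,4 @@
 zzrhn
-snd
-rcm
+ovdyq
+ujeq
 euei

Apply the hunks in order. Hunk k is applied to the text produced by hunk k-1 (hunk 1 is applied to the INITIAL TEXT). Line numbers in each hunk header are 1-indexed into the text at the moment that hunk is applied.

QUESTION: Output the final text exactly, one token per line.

Answer: zzrhn
ovdyq
ujeq
euei
peyu
cvipq
xsry
bej
lpeu
vwn
hsyrq

Derivation:
Hunk 1: at line 3 remove [qdr,zpv,cbalt] add [nin] -> 11 lines: zzrhn snd ewi dft nin nuhxm peyu cvipq symqs vwn hsyrq
Hunk 2: at line 3 remove [dft,nin,nuhxm] add [lror,euei] -> 10 lines: zzrhn snd ewi lror euei peyu cvipq symqs vwn hsyrq
Hunk 3: at line 7 remove [symqs] add [xsry,bej,lpeu] -> 12 lines: zzrhn snd ewi lror euei peyu cvipq xsry bej lpeu vwn hsyrq
Hunk 4: at line 2 remove [ewi,lror] add [rcm] -> 11 lines: zzrhn snd rcm euei peyu cvipq xsry bej lpeu vwn hsyrq
Hunk 5: at line 1 remove [snd,rcm] add [ovdyq,ujeq] -> 11 lines: zzrhn ovdyq ujeq euei peyu cvipq xsry bej lpeu vwn hsyrq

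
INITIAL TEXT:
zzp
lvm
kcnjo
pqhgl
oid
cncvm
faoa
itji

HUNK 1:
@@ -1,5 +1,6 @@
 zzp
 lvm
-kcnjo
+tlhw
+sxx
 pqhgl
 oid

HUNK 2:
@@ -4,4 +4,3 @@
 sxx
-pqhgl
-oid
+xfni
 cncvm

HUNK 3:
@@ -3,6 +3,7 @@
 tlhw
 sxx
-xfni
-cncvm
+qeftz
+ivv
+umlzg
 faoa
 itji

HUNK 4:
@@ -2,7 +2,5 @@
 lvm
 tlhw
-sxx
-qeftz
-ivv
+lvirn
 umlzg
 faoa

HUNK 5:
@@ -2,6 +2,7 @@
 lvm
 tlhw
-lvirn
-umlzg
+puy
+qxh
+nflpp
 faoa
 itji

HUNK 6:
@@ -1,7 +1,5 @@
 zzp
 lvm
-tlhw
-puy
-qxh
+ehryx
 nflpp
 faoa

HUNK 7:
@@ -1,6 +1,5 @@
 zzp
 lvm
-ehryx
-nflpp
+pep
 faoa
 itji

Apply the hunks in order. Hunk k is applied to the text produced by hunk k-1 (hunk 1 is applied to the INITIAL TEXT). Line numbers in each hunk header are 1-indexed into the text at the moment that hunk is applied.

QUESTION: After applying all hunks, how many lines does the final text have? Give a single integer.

Hunk 1: at line 1 remove [kcnjo] add [tlhw,sxx] -> 9 lines: zzp lvm tlhw sxx pqhgl oid cncvm faoa itji
Hunk 2: at line 4 remove [pqhgl,oid] add [xfni] -> 8 lines: zzp lvm tlhw sxx xfni cncvm faoa itji
Hunk 3: at line 3 remove [xfni,cncvm] add [qeftz,ivv,umlzg] -> 9 lines: zzp lvm tlhw sxx qeftz ivv umlzg faoa itji
Hunk 4: at line 2 remove [sxx,qeftz,ivv] add [lvirn] -> 7 lines: zzp lvm tlhw lvirn umlzg faoa itji
Hunk 5: at line 2 remove [lvirn,umlzg] add [puy,qxh,nflpp] -> 8 lines: zzp lvm tlhw puy qxh nflpp faoa itji
Hunk 6: at line 1 remove [tlhw,puy,qxh] add [ehryx] -> 6 lines: zzp lvm ehryx nflpp faoa itji
Hunk 7: at line 1 remove [ehryx,nflpp] add [pep] -> 5 lines: zzp lvm pep faoa itji
Final line count: 5

Answer: 5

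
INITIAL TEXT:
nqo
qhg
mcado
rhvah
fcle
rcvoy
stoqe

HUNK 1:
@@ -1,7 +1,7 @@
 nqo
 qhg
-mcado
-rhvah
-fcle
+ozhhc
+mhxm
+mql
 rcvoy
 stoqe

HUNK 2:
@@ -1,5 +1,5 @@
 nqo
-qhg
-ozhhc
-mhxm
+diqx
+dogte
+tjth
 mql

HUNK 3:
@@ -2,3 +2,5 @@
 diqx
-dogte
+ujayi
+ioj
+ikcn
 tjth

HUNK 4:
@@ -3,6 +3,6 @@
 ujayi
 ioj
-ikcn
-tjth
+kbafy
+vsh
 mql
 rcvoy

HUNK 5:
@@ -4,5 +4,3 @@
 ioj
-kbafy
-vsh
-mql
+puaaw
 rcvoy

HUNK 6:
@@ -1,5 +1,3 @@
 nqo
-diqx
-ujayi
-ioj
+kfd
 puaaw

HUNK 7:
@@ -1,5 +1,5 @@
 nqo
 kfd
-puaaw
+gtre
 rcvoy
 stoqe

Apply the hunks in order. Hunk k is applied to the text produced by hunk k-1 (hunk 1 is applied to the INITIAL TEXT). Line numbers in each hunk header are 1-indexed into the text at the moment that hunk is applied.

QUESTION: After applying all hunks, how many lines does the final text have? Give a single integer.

Answer: 5

Derivation:
Hunk 1: at line 1 remove [mcado,rhvah,fcle] add [ozhhc,mhxm,mql] -> 7 lines: nqo qhg ozhhc mhxm mql rcvoy stoqe
Hunk 2: at line 1 remove [qhg,ozhhc,mhxm] add [diqx,dogte,tjth] -> 7 lines: nqo diqx dogte tjth mql rcvoy stoqe
Hunk 3: at line 2 remove [dogte] add [ujayi,ioj,ikcn] -> 9 lines: nqo diqx ujayi ioj ikcn tjth mql rcvoy stoqe
Hunk 4: at line 3 remove [ikcn,tjth] add [kbafy,vsh] -> 9 lines: nqo diqx ujayi ioj kbafy vsh mql rcvoy stoqe
Hunk 5: at line 4 remove [kbafy,vsh,mql] add [puaaw] -> 7 lines: nqo diqx ujayi ioj puaaw rcvoy stoqe
Hunk 6: at line 1 remove [diqx,ujayi,ioj] add [kfd] -> 5 lines: nqo kfd puaaw rcvoy stoqe
Hunk 7: at line 1 remove [puaaw] add [gtre] -> 5 lines: nqo kfd gtre rcvoy stoqe
Final line count: 5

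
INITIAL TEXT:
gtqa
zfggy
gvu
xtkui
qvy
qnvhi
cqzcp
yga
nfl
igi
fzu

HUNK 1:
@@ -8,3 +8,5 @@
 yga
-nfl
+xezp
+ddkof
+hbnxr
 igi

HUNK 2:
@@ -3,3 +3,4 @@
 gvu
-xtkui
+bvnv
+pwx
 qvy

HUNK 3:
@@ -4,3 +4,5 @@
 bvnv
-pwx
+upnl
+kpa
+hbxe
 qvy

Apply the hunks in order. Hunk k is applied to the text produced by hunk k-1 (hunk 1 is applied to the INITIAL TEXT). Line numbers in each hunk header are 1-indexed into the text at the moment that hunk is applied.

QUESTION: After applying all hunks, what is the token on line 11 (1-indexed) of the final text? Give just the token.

Answer: yga

Derivation:
Hunk 1: at line 8 remove [nfl] add [xezp,ddkof,hbnxr] -> 13 lines: gtqa zfggy gvu xtkui qvy qnvhi cqzcp yga xezp ddkof hbnxr igi fzu
Hunk 2: at line 3 remove [xtkui] add [bvnv,pwx] -> 14 lines: gtqa zfggy gvu bvnv pwx qvy qnvhi cqzcp yga xezp ddkof hbnxr igi fzu
Hunk 3: at line 4 remove [pwx] add [upnl,kpa,hbxe] -> 16 lines: gtqa zfggy gvu bvnv upnl kpa hbxe qvy qnvhi cqzcp yga xezp ddkof hbnxr igi fzu
Final line 11: yga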